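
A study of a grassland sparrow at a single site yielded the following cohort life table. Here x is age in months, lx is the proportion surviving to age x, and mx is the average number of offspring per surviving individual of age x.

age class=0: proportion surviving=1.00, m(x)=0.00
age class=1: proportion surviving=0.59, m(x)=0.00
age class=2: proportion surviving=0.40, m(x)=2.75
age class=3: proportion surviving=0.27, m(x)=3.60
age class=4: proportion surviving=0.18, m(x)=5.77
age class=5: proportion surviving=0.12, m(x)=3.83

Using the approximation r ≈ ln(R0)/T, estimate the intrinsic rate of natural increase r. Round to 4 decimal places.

R0 = Σ lx·mx = 0 + 0 + 1.1 + 0.972 + 1.0386 + 0.4596 = 3.5702
Σ x·lx·mx = 11.5684; T = 11.5684/3.5702 = 3.24027…
r ≈ ln(R0)/T = ln(3.5702)/3.24027… = 0.392752… → 0.3928

0.3928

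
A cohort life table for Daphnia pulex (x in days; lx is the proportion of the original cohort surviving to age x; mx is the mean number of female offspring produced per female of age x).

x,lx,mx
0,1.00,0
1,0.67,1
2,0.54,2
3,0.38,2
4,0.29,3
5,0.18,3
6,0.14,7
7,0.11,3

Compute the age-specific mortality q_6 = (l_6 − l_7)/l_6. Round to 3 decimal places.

0.214

q_6 = (l_6 − l_7) / l_6 = (0.14 − 0.11) / 0.14
     = 0.03 / 0.14 = 0.214286… → 0.214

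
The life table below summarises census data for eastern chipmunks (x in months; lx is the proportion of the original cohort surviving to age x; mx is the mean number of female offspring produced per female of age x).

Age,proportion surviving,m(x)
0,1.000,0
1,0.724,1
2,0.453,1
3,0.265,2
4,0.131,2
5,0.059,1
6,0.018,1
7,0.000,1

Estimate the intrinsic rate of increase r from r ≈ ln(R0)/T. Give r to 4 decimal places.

R0 = Σ lx·mx = 0 + 0.724 + 0.453 + 0.53 + 0.262 + 0.059 + 0.018 + 0 = 2.046
Σ x·lx·mx = 4.671; T = 4.671/2.046 = 2.28299…
r ≈ ln(R0)/T = ln(2.046)/2.28299… = 0.313574… → 0.3136

0.3136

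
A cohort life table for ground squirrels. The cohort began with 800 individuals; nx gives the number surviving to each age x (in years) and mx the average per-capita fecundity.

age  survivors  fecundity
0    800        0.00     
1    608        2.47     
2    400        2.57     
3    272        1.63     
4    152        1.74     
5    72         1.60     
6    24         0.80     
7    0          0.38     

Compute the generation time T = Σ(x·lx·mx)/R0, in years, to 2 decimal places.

1.97

lx = nx/n0 = nx/800: 1, 0.76, 0.5, 0.34, 0.19, 0.09, 0.03, 0
lx·mx: 0, 1.8772, 1.285, 0.5542, 0.3306, 0.144, 0.024, 0 → R0 = 4.215
x·lx·mx: 0, 1.8772, 2.57, 1.6626, 1.3224, 0.72, 0.144, 0 → Σ = 8.2962
T = 8.2962 / 4.215 = 1.968256… → 1.97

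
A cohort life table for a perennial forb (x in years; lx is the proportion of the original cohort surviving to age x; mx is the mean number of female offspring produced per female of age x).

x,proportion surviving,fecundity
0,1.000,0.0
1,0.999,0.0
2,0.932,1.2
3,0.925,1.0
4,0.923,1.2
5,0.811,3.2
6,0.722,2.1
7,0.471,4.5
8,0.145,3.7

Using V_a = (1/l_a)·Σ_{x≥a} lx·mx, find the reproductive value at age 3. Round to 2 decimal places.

lx·mx for x ≥ 3: 0.925, 1.1076, 2.5952, 1.5162, 2.1195, 0.5365 → sum = 8.8
V_3 = 8.8 / l_3 = 8.8 / 0.925 = 9.513514… → 9.51

9.51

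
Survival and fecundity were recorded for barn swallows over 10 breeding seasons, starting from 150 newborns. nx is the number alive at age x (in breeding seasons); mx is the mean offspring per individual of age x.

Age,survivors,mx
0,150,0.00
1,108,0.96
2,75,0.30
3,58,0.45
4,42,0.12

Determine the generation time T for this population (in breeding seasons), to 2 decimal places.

lx = nx/n0 = nx/150: 1, 0.72, 0.5, 0.38667…, 0.28
lx·mx: 0, 0.6912, 0.15, 0.174…, 0.0336 → R0 = 1.0488…
x·lx·mx: 0, 0.6912, 0.3, 0.522…, 0.1344 → Σ = 1.6476…
T = 1.6476… / 1.0488… = 1.570938… → 1.57

1.57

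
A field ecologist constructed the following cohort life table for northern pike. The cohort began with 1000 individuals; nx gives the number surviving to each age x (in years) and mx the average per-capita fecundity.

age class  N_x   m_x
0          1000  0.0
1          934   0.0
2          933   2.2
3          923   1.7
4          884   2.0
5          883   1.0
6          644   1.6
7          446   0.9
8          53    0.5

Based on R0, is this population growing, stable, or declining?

lx = nx/n0 = nx/1000: 1, 0.934, 0.933, 0.923, 0.884, 0.883, 0.644, 0.446, 0.053
R0 = Σ lx·mx = 0 + 0 + 2.0526 + 1.5691 + 1.768 + 0.883 + 1.0304 + 0.4014 + 0.0265 = 7.731
R0 > 1, so the population is growing.

growing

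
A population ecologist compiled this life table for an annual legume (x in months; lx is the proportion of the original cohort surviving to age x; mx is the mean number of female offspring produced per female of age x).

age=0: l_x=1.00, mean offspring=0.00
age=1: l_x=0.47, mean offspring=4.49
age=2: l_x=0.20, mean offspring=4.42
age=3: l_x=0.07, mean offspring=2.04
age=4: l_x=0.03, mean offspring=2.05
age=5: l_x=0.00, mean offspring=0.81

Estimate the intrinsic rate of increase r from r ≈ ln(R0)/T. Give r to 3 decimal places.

0.817

R0 = Σ lx·mx = 0 + 2.1103 + 0.884 + 0.1428 + 0.0615 + 0 = 3.1986
Σ x·lx·mx = 4.5527; T = 4.5527/3.1986 = 1.42334…
r ≈ ln(R0)/T = ln(3.1986)/1.42334… = 0.81689… → 0.817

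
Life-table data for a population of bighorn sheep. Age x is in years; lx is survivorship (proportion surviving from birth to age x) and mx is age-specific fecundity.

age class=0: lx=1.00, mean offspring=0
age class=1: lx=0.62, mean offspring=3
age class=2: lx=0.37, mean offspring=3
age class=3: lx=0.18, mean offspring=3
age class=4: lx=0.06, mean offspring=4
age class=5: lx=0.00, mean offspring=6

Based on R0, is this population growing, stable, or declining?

growing

R0 = Σ lx·mx = 0 + 1.86 + 1.11 + 0.54 + 0.24 + 0 = 3.75
R0 > 1, so the population is growing.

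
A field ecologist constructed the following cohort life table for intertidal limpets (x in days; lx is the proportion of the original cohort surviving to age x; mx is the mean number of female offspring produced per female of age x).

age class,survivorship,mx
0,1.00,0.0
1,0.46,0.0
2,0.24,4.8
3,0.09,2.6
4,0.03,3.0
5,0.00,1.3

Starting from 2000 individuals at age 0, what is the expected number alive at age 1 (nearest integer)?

920

Expected survivors = N0 · l_1 = 2000 × 0.46 = 920 → 920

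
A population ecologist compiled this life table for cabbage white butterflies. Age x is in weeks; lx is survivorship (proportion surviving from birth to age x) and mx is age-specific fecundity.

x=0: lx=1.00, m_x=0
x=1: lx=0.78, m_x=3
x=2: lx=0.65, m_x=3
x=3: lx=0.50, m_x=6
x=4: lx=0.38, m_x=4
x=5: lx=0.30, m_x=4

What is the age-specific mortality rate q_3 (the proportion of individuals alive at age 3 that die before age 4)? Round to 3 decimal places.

q_3 = (l_3 − l_4) / l_3 = (0.5 − 0.38) / 0.5
     = 0.12 / 0.5 = 0.24 → 0.240

0.240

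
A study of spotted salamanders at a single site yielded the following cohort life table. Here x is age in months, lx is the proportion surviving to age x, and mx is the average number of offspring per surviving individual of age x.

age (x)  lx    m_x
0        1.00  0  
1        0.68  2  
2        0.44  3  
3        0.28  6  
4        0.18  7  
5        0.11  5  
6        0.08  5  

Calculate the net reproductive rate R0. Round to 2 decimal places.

6.57

lx·mx by age: 0, 1.36, 1.32, 1.68, 1.26, 0.55, 0.4
R0 = Σ lx·mx = 6.57 → 6.57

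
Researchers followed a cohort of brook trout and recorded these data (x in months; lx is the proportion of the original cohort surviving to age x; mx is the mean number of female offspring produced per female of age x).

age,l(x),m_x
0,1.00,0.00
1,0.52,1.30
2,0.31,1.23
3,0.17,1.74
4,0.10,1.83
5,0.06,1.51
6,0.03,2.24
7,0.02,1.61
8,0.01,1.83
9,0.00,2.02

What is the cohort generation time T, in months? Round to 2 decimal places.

lx·mx: 0, 0.676, 0.3813, 0.2958, 0.183, 0.0906, 0.0672, 0.0322, 0.0183, 0 → R0 = 1.7444
x·lx·mx: 0, 0.676, 0.7626, 0.8874, 0.732, 0.453, 0.4032, 0.2254, 0.1464, 0 → Σ = 4.286
T = 4.286 / 1.7444 = 2.457005… → 2.46

2.46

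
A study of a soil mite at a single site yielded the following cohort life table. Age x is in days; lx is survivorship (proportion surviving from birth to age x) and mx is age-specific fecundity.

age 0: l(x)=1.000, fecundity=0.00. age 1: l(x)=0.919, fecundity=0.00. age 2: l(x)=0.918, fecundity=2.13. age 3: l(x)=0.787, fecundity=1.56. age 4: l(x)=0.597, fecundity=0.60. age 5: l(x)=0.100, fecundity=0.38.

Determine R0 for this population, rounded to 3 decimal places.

lx·mx by age: 0, 0, 1.95534, 1.22772, 0.3582, 0.038
R0 = Σ lx·mx = 3.57926 → 3.579

3.579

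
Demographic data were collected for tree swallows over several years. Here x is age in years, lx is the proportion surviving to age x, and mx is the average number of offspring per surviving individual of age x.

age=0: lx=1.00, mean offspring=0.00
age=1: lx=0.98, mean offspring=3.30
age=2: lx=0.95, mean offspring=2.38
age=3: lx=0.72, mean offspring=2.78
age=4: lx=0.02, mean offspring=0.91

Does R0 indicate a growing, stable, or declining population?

growing

R0 = Σ lx·mx = 0 + 3.234 + 2.261 + 2.0016 + 0.0182 = 7.5148
R0 > 1, so the population is growing.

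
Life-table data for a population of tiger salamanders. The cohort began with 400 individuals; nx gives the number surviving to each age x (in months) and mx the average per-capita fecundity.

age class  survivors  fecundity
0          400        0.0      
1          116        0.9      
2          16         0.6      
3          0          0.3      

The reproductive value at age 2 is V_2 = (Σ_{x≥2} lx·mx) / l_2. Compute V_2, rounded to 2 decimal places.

lx = nx/n0 = nx/400: 1, 0.29, 0.04, 0
lx·mx for x ≥ 2: 0.024, 0 → sum = 0.024
V_2 = 0.024 / l_2 = 0.024 / 0.04 = 0.6 → 0.60

0.60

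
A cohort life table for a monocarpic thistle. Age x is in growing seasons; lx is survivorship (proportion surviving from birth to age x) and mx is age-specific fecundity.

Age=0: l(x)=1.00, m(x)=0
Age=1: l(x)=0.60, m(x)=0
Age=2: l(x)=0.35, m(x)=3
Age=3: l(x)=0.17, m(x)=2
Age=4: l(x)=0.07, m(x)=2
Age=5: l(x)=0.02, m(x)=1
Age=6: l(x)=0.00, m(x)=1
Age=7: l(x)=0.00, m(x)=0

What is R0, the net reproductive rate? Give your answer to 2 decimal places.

1.55

lx·mx by age: 0, 0, 1.05, 0.34, 0.14, 0.02, 0, 0
R0 = Σ lx·mx = 1.55 → 1.55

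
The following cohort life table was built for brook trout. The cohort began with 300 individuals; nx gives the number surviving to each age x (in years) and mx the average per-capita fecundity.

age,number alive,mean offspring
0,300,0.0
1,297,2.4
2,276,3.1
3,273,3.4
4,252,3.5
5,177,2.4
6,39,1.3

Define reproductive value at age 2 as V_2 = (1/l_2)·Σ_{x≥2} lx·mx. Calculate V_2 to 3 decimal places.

11.382

lx = nx/n0 = nx/300: 1, 0.99, 0.92, 0.91, 0.84, 0.59, 0.13
lx·mx for x ≥ 2: 2.852, 3.094, 2.94, 1.416, 0.169 → sum = 10.471
V_2 = 10.471 / l_2 = 10.471 / 0.92 = 11.381522… → 11.382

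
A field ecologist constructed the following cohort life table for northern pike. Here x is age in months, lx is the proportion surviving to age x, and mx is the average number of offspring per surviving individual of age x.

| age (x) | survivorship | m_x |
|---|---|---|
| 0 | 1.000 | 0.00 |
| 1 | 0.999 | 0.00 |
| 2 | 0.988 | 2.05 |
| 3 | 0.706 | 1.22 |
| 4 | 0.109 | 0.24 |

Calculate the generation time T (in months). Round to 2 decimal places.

lx·mx: 0, 0, 2.0254, 0.86132, 0.02616 → R0 = 2.91288
x·lx·mx: 0, 0, 4.0508, 2.58396, 0.10464 → Σ = 6.7394
T = 6.7394 / 2.91288 = 2.313655… → 2.31

2.31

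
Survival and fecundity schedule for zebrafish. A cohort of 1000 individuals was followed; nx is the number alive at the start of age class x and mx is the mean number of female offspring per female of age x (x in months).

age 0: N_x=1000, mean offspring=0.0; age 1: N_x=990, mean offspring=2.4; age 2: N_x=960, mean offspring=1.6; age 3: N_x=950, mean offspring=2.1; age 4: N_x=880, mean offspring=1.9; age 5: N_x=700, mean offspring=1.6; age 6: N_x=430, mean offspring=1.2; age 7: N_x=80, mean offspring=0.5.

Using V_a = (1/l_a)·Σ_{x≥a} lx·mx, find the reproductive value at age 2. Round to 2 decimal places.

lx = nx/n0 = nx/1000: 1, 0.99, 0.96, 0.95, 0.88, 0.7, 0.43, 0.08
lx·mx for x ≥ 2: 1.536, 1.995, 1.672, 1.12, 0.516, 0.04 → sum = 6.879
V_2 = 6.879 / l_2 = 6.879 / 0.96 = 7.165625 → 7.17

7.17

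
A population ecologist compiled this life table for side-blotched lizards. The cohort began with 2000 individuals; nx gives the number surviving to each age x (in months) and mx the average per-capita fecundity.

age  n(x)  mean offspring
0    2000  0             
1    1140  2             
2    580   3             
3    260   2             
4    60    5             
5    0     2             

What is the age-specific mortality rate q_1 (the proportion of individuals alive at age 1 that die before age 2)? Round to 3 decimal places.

0.491

lx = nx/n0 = nx/2000: 1, 0.57, 0.29, 0.13, 0.03, 0
q_1 = (l_1 − l_2) / l_1 = (0.57 − 0.29) / 0.57
     = 0.28 / 0.57 = 0.491228… → 0.491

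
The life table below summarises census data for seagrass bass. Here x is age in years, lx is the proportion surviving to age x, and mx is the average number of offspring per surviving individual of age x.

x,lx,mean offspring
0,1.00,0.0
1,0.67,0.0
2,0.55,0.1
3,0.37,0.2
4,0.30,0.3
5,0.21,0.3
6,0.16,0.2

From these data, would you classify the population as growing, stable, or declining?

declining

R0 = Σ lx·mx = 0 + 0 + 0.055 + 0.074 + 0.09 + 0.063 + 0.032 = 0.314
R0 < 1, so the population is declining.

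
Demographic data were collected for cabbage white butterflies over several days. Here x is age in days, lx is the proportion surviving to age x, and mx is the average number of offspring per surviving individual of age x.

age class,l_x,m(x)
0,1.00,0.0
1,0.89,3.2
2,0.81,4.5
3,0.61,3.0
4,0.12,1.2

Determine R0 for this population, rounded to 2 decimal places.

lx·mx by age: 0, 2.848, 3.645, 1.83, 0.144
R0 = Σ lx·mx = 8.467 → 8.47

8.47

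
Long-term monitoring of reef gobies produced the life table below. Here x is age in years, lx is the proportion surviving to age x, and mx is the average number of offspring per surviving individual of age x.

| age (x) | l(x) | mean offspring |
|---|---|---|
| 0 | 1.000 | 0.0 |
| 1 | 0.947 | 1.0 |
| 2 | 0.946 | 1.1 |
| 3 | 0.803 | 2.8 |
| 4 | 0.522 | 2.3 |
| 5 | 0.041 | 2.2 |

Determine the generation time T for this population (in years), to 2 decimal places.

lx·mx: 0, 0.947, 1.0406, 2.2484, 1.2006, 0.0902 → R0 = 5.5268
x·lx·mx: 0, 0.947, 2.0812, 6.7452, 4.8024, 0.451 → Σ = 15.0268
T = 15.0268 / 5.5268 = 2.718897… → 2.72

2.72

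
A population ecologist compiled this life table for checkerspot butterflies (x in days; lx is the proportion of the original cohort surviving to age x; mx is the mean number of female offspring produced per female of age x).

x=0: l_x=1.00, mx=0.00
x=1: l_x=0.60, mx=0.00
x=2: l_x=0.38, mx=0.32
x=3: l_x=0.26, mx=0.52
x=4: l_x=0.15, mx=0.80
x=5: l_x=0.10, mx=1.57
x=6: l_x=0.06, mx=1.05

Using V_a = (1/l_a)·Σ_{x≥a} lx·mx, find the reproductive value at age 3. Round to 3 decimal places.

lx·mx for x ≥ 3: 0.1352, 0.12, 0.157, 0.063 → sum = 0.4752
V_3 = 0.4752 / l_3 = 0.4752 / 0.26 = 1.827692… → 1.828

1.828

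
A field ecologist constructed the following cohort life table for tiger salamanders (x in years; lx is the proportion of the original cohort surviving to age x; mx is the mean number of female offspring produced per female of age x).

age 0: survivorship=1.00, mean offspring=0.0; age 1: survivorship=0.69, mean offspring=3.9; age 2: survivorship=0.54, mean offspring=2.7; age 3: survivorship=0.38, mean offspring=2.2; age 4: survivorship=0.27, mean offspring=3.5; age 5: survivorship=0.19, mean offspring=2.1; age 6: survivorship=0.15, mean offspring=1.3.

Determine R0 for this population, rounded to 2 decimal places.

6.52

lx·mx by age: 0, 2.691, 1.458, 0.836, 0.945, 0.399, 0.195
R0 = Σ lx·mx = 6.524 → 6.52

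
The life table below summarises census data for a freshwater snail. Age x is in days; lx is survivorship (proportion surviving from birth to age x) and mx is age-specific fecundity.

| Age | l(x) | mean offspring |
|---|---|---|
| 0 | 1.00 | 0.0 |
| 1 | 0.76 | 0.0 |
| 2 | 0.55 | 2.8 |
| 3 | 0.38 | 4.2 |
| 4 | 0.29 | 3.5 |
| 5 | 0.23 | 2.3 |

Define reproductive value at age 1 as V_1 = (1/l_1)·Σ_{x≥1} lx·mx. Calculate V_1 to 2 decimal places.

lx·mx for x ≥ 1: 0, 1.54, 1.596, 1.015, 0.529 → sum = 4.68
V_1 = 4.68 / l_1 = 4.68 / 0.76 = 6.157895… → 6.16

6.16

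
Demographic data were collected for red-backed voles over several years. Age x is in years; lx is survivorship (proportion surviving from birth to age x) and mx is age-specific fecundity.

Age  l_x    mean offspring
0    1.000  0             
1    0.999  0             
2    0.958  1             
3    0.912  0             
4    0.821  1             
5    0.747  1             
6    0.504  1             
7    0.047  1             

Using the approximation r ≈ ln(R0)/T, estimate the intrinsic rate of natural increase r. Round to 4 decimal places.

0.2814

R0 = Σ lx·mx = 0 + 0 + 0.958 + 0 + 0.821 + 0.747 + 0.504 + 0.047 = 3.077
Σ x·lx·mx = 12.288; T = 12.288/3.077 = 3.9935…
r ≈ ln(R0)/T = ln(3.077)/3.9935… = 0.281446… → 0.2814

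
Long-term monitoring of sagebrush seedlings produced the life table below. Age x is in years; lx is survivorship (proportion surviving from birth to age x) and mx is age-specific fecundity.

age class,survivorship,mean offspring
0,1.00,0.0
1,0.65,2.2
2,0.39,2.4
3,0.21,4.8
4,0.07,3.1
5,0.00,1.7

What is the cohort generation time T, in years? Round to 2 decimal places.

lx·mx: 0, 1.43, 0.936, 1.008, 0.217, 0 → R0 = 3.591
x·lx·mx: 0, 1.43, 1.872, 3.024, 0.868, 0 → Σ = 7.194
T = 7.194 / 3.591 = 2.003342… → 2.00

2.00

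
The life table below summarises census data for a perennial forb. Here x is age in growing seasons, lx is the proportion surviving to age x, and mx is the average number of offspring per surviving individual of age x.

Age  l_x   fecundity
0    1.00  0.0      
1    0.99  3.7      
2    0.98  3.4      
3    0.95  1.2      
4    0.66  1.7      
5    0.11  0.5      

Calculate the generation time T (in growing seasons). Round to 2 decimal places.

1.99

lx·mx: 0, 3.663, 3.332, 1.14, 1.122, 0.055 → R0 = 9.312
x·lx·mx: 0, 3.663, 6.664, 3.42, 4.488, 0.275 → Σ = 18.51
T = 18.51 / 9.312 = 1.987758… → 1.99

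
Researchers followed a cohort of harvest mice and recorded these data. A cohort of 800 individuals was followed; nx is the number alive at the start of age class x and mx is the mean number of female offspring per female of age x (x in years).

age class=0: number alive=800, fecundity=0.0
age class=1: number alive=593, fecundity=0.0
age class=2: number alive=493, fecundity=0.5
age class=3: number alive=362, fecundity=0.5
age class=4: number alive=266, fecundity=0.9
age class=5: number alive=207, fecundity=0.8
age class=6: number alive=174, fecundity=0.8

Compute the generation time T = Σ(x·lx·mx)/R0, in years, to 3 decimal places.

lx = nx/n0 = nx/800: 1, 0.74125, 0.61625, 0.4525, 0.3325, 0.25875, 0.2175
lx·mx: 0, 0, 0.308125, 0.22625, 0.29925, 0.207, 0.174 → R0 = 1.214625
x·lx·mx: 0, 0, 0.61625, 0.67875, 1.197, 1.035, 1.044 → Σ = 4.571
T = 4.571 / 1.214625 = 3.763301… → 3.763

3.763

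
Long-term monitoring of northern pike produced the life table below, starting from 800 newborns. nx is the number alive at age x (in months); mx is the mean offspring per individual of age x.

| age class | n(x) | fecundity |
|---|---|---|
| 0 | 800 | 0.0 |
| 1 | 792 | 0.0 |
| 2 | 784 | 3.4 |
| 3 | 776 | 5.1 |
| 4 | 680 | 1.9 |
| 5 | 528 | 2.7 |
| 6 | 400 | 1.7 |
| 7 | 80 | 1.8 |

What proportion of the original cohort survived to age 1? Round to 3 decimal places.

0.990

l_1 = n_1/n_0 = 792/800 = 0.99 → 0.990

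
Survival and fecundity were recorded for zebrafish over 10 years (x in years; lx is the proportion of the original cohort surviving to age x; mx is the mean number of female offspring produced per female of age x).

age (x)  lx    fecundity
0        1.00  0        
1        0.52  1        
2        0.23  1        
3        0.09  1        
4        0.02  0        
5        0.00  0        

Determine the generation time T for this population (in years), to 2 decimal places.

1.49

lx·mx: 0, 0.52, 0.23, 0.09, 0, 0 → R0 = 0.84
x·lx·mx: 0, 0.52, 0.46, 0.27, 0, 0 → Σ = 1.25
T = 1.25 / 0.84 = 1.488095… → 1.49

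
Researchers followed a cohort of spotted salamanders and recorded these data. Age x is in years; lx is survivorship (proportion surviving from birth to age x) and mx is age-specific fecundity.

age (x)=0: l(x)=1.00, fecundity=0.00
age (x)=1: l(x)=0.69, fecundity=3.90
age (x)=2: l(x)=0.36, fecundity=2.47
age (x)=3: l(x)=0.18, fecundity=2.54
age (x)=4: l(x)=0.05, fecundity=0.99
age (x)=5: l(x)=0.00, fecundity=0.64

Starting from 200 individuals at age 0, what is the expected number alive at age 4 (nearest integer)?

10

Expected survivors = N0 · l_4 = 200 × 0.05 = 10 → 10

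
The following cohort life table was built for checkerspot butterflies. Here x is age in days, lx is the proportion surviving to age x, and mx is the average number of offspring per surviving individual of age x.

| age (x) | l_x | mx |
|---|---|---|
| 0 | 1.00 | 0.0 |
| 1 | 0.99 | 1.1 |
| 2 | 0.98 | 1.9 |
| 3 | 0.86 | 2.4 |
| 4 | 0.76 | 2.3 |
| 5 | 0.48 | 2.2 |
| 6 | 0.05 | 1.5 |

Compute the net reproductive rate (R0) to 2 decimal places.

7.89

lx·mx by age: 0, 1.089, 1.862, 2.064, 1.748, 1.056, 0.075
R0 = Σ lx·mx = 7.894 → 7.89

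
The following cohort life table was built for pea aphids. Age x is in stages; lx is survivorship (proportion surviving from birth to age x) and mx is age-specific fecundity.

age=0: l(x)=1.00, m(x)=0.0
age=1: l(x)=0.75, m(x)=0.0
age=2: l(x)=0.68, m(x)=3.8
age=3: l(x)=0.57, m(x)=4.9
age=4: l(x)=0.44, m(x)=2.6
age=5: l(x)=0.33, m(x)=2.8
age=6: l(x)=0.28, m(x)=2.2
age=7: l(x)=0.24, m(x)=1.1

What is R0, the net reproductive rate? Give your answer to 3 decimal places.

8.325

lx·mx by age: 0, 0, 2.584, 2.793, 1.144, 0.924, 0.616, 0.264
R0 = Σ lx·mx = 8.325 → 8.325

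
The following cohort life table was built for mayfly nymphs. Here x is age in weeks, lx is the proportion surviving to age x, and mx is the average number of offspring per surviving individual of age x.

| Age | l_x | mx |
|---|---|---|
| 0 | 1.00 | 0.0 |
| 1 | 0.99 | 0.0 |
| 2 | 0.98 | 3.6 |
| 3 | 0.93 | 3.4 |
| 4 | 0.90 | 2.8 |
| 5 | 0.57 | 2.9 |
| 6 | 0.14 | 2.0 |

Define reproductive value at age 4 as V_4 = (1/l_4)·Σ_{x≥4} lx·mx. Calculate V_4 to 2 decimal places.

4.95

lx·mx for x ≥ 4: 2.52, 1.653, 0.28 → sum = 4.453
V_4 = 4.453 / l_4 = 4.453 / 0.9 = 4.947778… → 4.95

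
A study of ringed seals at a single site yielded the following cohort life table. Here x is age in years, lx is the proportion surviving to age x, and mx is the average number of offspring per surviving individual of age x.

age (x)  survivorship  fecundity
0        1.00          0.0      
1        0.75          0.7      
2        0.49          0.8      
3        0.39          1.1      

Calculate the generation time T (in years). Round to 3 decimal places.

1.929

lx·mx: 0, 0.525, 0.392, 0.429 → R0 = 1.346
x·lx·mx: 0, 0.525, 0.784, 1.287 → Σ = 2.596
T = 2.596 / 1.346 = 1.928678… → 1.929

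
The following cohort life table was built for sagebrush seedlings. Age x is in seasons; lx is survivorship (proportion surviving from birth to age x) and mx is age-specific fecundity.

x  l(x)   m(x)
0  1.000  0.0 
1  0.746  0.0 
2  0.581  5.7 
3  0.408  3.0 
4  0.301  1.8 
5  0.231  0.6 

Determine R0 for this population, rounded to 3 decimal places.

lx·mx by age: 0, 0, 3.3117, 1.224, 0.5418, 0.1386
R0 = Σ lx·mx = 5.2161 → 5.216

5.216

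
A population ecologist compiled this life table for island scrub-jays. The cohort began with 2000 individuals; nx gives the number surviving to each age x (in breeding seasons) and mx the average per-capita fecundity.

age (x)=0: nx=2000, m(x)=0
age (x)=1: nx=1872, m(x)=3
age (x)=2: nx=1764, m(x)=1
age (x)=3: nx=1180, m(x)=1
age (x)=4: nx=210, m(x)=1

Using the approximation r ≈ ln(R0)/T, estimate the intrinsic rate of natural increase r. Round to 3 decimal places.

lx = nx/n0 = nx/2000: 1, 0.936, 0.882, 0.59, 0.105
R0 = Σ lx·mx = 0 + 2.808 + 0.882 + 0.59 + 0.105 = 4.385
Σ x·lx·mx = 6.762; T = 6.762/4.385 = 1.54208…
r ≈ ln(R0)/T = ln(4.385)/1.54208… = 0.95857… → 0.959

0.959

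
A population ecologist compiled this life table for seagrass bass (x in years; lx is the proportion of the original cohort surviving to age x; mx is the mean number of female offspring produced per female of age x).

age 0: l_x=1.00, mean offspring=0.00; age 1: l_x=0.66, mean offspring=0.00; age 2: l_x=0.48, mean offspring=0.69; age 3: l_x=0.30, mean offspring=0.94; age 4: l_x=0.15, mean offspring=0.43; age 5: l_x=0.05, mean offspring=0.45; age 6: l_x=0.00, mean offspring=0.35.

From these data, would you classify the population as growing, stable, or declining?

declining

R0 = Σ lx·mx = 0 + 0 + 0.3312 + 0.282 + 0.0645 + 0.0225 + 0 = 0.7002
R0 < 1, so the population is declining.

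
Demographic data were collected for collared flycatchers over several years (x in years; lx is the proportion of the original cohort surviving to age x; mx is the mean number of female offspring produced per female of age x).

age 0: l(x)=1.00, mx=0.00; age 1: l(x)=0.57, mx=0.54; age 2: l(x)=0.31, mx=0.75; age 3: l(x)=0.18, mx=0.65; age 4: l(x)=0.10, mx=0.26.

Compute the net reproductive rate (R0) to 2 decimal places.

lx·mx by age: 0, 0.3078, 0.2325, 0.117, 0.026
R0 = Σ lx·mx = 0.6833 → 0.68

0.68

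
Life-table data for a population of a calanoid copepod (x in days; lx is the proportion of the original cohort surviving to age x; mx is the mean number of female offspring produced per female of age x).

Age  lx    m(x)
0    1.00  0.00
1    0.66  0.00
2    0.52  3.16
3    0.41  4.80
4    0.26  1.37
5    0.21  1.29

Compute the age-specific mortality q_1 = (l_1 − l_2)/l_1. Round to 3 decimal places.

q_1 = (l_1 − l_2) / l_1 = (0.66 − 0.52) / 0.66
     = 0.14 / 0.66 = 0.212121… → 0.212

0.212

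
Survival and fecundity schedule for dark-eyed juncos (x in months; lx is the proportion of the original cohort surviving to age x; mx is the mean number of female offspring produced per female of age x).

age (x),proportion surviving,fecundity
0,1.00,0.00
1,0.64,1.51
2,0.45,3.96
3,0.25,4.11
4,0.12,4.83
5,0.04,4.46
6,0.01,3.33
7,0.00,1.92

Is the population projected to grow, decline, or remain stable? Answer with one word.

R0 = Σ lx·mx = 0 + 0.9664 + 1.782 + 1.0275 + 0.5796 + 0.1784 + 0.0333 + 0 = 4.5672
R0 > 1, so the population is growing.

growing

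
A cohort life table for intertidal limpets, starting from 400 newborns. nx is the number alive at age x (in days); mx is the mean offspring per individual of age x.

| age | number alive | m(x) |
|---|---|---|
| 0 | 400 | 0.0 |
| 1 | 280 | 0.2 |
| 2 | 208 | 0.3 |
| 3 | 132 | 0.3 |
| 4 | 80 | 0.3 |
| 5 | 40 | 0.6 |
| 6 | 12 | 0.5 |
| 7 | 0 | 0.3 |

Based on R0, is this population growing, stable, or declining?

lx = nx/n0 = nx/400: 1, 0.7, 0.52, 0.33, 0.2, 0.1, 0.03, 0
R0 = Σ lx·mx = 0 + 0.14 + 0.156 + 0.099 + 0.06 + 0.06 + 0.015 + 0 = 0.53
R0 < 1, so the population is declining.

declining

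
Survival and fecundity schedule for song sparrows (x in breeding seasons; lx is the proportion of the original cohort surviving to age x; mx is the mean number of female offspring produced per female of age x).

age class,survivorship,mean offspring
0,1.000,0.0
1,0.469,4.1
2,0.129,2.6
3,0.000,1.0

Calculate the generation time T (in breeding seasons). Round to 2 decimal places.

lx·mx: 0, 1.9229, 0.3354, 0 → R0 = 2.2583
x·lx·mx: 0, 1.9229, 0.6708, 0 → Σ = 2.5937
T = 2.5937 / 2.2583 = 1.148519… → 1.15

1.15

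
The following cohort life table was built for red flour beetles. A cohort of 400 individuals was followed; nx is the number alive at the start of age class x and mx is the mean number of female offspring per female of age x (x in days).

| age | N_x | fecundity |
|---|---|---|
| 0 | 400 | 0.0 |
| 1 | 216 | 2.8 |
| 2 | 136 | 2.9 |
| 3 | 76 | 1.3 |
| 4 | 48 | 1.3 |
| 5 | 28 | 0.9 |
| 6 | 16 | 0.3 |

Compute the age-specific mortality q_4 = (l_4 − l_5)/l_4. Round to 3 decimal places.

0.417

lx = nx/n0 = nx/400: 1, 0.54, 0.34, 0.19, 0.12, 0.07, 0.04
q_4 = (l_4 − l_5) / l_4 = (0.12 − 0.07) / 0.12
     = 0.05 / 0.12 = 0.416667… → 0.417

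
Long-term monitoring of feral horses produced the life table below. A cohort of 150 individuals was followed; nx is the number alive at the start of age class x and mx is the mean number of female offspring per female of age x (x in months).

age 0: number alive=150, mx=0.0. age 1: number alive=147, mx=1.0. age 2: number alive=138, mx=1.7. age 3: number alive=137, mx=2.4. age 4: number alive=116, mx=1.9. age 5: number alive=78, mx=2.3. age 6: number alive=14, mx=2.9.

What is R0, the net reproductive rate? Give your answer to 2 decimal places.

lx = nx/n0 = nx/150: 1, 0.98, 0.92, 0.91333…, 0.77333…, 0.52, 0.09333…
lx·mx by age: 0, 0.98, 1.564, 2.192…, 1.469333…, 1.196, 0.270667…
R0 = Σ lx·mx = 7.672… → 7.67

7.67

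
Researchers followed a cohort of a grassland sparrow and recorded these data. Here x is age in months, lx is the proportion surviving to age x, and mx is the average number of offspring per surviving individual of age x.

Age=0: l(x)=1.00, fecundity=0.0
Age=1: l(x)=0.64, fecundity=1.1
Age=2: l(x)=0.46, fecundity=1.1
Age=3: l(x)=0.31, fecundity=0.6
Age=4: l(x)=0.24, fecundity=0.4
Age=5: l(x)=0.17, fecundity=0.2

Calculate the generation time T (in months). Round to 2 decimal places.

lx·mx: 0, 0.704, 0.506, 0.186, 0.096, 0.034 → R0 = 1.526
x·lx·mx: 0, 0.704, 1.012, 0.558, 0.384, 0.17 → Σ = 2.828
T = 2.828 / 1.526 = 1.853211… → 1.85

1.85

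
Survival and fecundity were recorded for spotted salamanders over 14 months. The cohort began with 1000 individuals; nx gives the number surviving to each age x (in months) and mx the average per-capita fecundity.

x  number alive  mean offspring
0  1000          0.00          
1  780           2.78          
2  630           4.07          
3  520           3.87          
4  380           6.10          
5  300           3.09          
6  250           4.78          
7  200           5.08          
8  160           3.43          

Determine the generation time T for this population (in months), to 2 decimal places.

3.60

lx = nx/n0 = nx/1000: 1, 0.78, 0.63, 0.52, 0.38, 0.3, 0.25, 0.2, 0.16
lx·mx: 0, 2.1684, 2.5641, 2.0124, 2.318, 0.927, 1.195, 1.016, 0.5488 → R0 = 12.7497
x·lx·mx: 0, 2.1684, 5.1282, 6.0372, 9.272, 4.635, 7.17, 7.112, 4.3904 → Σ = 45.9132
T = 45.9132 / 12.7497 = 3.60112… → 3.60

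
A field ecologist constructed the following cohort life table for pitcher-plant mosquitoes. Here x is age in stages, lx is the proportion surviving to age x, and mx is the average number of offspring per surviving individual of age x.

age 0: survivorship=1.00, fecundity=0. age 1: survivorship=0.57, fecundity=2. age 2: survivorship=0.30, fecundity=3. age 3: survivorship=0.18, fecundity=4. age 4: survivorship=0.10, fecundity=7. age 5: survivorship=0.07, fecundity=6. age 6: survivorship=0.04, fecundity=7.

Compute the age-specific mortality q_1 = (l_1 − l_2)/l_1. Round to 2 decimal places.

q_1 = (l_1 − l_2) / l_1 = (0.57 − 0.3) / 0.57
     = 0.27 / 0.57 = 0.473684… → 0.47

0.47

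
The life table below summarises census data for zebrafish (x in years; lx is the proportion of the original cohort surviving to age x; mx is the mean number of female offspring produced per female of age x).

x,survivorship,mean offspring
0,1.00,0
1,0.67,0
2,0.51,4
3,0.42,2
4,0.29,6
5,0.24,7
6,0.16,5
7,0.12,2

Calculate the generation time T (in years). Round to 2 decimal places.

3.87

lx·mx: 0, 0, 2.04, 0.84, 1.74, 1.68, 0.8, 0.24 → R0 = 7.34
x·lx·mx: 0, 0, 4.08, 2.52, 6.96, 8.4, 4.8, 1.68 → Σ = 28.44
T = 28.44 / 7.34 = 3.874659… → 3.87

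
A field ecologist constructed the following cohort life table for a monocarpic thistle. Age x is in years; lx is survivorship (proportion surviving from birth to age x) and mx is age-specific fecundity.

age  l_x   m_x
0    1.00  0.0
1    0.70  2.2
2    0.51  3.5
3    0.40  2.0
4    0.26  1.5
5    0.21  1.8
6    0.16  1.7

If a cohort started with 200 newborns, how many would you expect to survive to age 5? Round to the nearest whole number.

42

Expected survivors = N0 · l_5 = 200 × 0.21 = 42 → 42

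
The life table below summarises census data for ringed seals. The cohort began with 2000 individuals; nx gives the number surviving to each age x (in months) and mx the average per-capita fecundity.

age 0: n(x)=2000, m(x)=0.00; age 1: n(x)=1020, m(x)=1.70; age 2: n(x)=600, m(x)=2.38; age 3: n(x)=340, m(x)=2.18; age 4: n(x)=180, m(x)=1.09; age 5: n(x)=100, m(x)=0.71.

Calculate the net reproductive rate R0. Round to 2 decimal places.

2.09

lx = nx/n0 = nx/2000: 1, 0.51, 0.3, 0.17, 0.09, 0.05
lx·mx by age: 0, 0.867, 0.714, 0.3706, 0.0981, 0.0355
R0 = Σ lx·mx = 2.0852 → 2.09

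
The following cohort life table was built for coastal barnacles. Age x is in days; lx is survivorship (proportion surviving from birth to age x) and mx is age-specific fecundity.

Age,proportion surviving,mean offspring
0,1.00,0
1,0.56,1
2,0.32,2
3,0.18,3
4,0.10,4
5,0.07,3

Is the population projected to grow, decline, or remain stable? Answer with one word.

growing

R0 = Σ lx·mx = 0 + 0.56 + 0.64 + 0.54 + 0.4 + 0.21 = 2.35
R0 > 1, so the population is growing.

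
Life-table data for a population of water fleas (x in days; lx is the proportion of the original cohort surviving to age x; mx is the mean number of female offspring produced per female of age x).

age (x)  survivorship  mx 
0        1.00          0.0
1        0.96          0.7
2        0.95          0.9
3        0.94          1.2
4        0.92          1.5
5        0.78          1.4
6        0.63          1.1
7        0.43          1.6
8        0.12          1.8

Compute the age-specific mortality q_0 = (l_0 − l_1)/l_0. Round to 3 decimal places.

0.040

q_0 = (l_0 − l_1) / l_0 = (1 − 0.96) / 1
     = 0.04 / 1 = 0.04 → 0.040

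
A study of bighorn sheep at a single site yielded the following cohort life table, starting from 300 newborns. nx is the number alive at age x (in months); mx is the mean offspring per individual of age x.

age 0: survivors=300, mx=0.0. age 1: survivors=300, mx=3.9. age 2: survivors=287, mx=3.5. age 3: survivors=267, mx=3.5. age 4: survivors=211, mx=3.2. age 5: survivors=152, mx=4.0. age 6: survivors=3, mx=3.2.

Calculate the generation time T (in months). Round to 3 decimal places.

2.676

lx = nx/n0 = nx/300: 1, 1, 0.95667…, 0.89, 0.70333…, 0.50667…, 0.01
lx·mx: 0, 3.9, 3.348333…, 3.115, 2.250667…, 2.026667…, 0.032 → R0 = 14.672667…
x·lx·mx: 0, 3.9, 6.696667…, 9.345, 9.002667…, 10.133333…, 0.192 → Σ = 39.269667…
T = 39.269667… / 14.672667… = 2.676382… → 2.676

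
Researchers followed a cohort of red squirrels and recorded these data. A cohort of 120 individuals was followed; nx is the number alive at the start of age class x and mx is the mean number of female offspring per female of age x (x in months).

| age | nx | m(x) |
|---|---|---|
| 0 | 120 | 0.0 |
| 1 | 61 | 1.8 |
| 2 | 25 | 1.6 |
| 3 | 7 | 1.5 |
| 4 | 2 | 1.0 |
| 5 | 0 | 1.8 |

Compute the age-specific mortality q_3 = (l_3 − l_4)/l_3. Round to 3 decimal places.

lx = nx/n0 = nx/120: 1, 0.50833…, 0.20833…, 0.05833…, 0.01667…, 0
q_3 = (l_3 − l_4) / l_3 = (0.058333… − 0.016667…) / 0.058333…
     = 0.041667… / 0.058333… = 0.714286… → 0.714

0.714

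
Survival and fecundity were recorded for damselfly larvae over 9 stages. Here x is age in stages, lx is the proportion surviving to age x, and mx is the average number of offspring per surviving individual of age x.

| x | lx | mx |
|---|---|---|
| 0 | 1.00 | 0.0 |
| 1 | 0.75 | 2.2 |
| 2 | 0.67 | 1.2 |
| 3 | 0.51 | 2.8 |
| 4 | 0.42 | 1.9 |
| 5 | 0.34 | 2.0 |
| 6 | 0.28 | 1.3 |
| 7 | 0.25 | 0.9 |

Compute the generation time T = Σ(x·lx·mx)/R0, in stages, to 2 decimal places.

3.01

lx·mx: 0, 1.65, 0.804, 1.428, 0.798, 0.68, 0.364, 0.225 → R0 = 5.949
x·lx·mx: 0, 1.65, 1.608, 4.284, 3.192, 3.4, 2.184, 1.575 → Σ = 17.893
T = 17.893 / 5.949 = 3.007732… → 3.01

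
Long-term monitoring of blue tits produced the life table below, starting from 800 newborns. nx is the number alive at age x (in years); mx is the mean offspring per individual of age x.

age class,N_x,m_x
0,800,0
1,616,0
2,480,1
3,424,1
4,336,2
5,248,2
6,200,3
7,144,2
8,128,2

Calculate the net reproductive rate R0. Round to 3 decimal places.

4.020

lx = nx/n0 = nx/800: 1, 0.77, 0.6, 0.53, 0.42, 0.31, 0.25, 0.18, 0.16
lx·mx by age: 0, 0, 0.6, 0.53, 0.84, 0.62, 0.75, 0.36, 0.32
R0 = Σ lx·mx = 4.02 → 4.020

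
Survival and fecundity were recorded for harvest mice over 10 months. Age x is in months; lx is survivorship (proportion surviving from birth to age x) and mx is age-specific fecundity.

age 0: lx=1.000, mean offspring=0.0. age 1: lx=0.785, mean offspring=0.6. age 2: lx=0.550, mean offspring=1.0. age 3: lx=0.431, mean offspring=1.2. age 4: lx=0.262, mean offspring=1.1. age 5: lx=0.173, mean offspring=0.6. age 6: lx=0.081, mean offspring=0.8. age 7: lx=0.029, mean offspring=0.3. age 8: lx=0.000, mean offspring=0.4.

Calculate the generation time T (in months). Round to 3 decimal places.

lx·mx: 0, 0.471, 0.55, 0.5172, 0.2882, 0.1038, 0.0648, 0.0087, 0 → R0 = 2.0037
x·lx·mx: 0, 0.471, 1.1, 1.5516, 1.1528, 0.519, 0.3888, 0.0609, 0 → Σ = 5.2441
T = 5.2441 / 2.0037 = 2.617208… → 2.617

2.617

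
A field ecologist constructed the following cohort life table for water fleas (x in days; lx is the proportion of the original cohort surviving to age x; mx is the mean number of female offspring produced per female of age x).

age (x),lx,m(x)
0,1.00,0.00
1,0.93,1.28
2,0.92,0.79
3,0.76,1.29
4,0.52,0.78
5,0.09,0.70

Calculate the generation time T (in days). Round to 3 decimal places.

2.235

lx·mx: 0, 1.1904, 0.7268, 0.9804, 0.4056, 0.063 → R0 = 3.3662
x·lx·mx: 0, 1.1904, 1.4536, 2.9412, 1.6224, 0.315 → Σ = 7.5226
T = 7.5226 / 3.3662 = 2.234745… → 2.235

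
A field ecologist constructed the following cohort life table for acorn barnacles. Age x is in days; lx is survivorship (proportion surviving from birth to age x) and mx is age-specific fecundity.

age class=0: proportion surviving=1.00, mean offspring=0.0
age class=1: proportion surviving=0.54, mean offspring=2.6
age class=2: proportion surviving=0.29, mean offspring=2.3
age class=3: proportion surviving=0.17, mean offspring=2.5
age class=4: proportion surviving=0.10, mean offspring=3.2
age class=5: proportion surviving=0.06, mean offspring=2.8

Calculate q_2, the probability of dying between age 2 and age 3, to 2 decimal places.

0.41

q_2 = (l_2 − l_3) / l_2 = (0.29 − 0.17) / 0.29
     = 0.12 / 0.29 = 0.413793… → 0.41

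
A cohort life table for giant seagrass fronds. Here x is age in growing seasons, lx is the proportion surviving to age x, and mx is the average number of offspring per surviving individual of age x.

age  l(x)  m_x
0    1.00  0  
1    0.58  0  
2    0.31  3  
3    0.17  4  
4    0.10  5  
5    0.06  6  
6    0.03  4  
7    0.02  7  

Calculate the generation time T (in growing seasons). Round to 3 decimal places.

3.443

lx·mx: 0, 0, 0.93, 0.68, 0.5, 0.36, 0.12, 0.14 → R0 = 2.73
x·lx·mx: 0, 0, 1.86, 2.04, 2, 1.8, 0.72, 0.98 → Σ = 9.4
T = 9.4 / 2.73 = 3.443223… → 3.443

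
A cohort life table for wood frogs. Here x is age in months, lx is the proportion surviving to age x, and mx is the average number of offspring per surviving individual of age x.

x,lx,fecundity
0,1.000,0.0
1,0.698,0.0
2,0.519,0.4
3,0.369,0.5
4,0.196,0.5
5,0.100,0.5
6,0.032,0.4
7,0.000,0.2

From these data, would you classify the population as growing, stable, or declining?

R0 = Σ lx·mx = 0 + 0 + 0.2076 + 0.1845 + 0.098 + 0.05 + 0.0128 + 0 = 0.5529
R0 < 1, so the population is declining.

declining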